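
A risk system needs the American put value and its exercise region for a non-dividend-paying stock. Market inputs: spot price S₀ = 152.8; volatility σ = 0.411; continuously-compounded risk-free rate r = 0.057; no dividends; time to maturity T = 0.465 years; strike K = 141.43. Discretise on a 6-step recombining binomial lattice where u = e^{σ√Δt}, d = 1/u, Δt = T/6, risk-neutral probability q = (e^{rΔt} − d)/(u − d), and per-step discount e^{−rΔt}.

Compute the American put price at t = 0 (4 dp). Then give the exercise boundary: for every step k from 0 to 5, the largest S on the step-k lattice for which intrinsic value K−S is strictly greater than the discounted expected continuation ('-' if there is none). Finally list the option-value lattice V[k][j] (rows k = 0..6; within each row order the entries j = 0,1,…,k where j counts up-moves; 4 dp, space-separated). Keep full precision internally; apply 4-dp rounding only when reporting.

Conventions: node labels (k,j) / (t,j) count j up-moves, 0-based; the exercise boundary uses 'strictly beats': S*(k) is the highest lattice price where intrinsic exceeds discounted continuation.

Δt=0.07750, u=1.12122, d=0.89189, q=0.49073, disc=e^(-rΔt)=0.99559
k=6 terminal: V=max(K-S,0) → 64.5209 44.7449 19.8838 0.0000 0.0000 0.0000 0.0000
k=5: j=0 S=86.2321 intr=55.1979 cont=54.5745 V=55.1979[EX]; j=1 S=108.4053 intr=33.0247 cont=32.4013 V=33.0247[EX]; j=2 S=136.2801 intr=5.1499 cont=10.0815 V=10.0815[hold]; j=3 S=171.3224 intr=0.0000 cont=0.0000 V=0.0000[hold]; j=4 S=215.3754 intr=0.0000 cont=0.0000 V=0.0000[hold]; j=5 S=270.7559 intr=0.0000 cont=0.0000 V=0.0000[hold]  S*(5)=108.4053
k=4: j=0 S=96.6851 intr=44.7449 cont=44.1215 V=44.7449[EX]; j=1 S=121.5462 intr=19.8838 cont=21.6698 V=21.6698[hold]; j=2 S=152.8000 intr=0.0000 cont=5.1116 V=5.1116[hold]; j=3 S=192.0902 intr=0.0000 cont=0.0000 V=0.0000[hold]; j=4 S=241.4832 intr=0.0000 cont=0.0000 V=0.0000[hold]  S*(4)=96.6851
k=3: j=0 S=108.4053 intr=33.0247 cont=33.2739 V=33.2739[hold]; j=1 S=136.2801 intr=5.1499 cont=13.4845 V=13.4845[hold]; j=2 S=171.3224 intr=0.0000 cont=2.5917 V=2.5917[hold]; j=3 S=215.3754 intr=0.0000 cont=0.0000 V=0.0000[hold]  S*(3)=-
k=2: j=0 S=121.5462 intr=19.8838 cont=23.4587 V=23.4587[hold]; j=1 S=152.8000 intr=0.0000 cont=8.1032 V=8.1032[hold]; j=2 S=192.0902 intr=0.0000 cont=1.3140 V=1.3140[hold]  S*(2)=-
k=1: j=0 S=136.2801 intr=5.1499 cont=15.8531 V=15.8531[hold]; j=1 S=171.3224 intr=0.0000 cont=4.7505 V=4.7505[hold]  S*(1)=-
k=0: j=0 S=152.8000 intr=0.0000 cont=10.3588 V=10.3588[hold]  S*(0)=-

price = 10.3588
boundary = - - - - 96.6851 108.4053
tree:
10.3588
15.8531 4.7505
23.4587 8.1032 1.3140
33.2739 13.4845 2.5917 0.0000
44.7449 21.6698 5.1116 0.0000 0.0000
55.1979 33.0247 10.0815 0.0000 0.0000 0.0000
64.5209 44.7449 19.8838 0.0000 0.0000 0.0000 0.0000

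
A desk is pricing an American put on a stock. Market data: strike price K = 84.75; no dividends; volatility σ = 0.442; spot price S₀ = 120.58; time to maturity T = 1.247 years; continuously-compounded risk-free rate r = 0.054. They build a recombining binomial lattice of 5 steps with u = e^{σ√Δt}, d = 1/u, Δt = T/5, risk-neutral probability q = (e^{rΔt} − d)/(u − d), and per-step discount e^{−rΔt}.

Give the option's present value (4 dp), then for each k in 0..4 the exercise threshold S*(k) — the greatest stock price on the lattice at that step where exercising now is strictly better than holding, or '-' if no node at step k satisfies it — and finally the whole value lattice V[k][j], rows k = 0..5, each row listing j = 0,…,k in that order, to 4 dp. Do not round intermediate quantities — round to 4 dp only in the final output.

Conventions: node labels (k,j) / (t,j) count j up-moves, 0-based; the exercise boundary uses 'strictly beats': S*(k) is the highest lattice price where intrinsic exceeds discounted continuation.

price = 5.5379
boundary = - - - - 49.8678
tree:
5.5379
9.2347 1.6181
15.0107 3.1269 0.0000
23.5291 6.0426 0.0000 0.0000
34.8822 11.6771 0.0000 0.0000 0.0000
44.7596 22.5653 0.0000 0.0000 0.0000 0.0000

Δt=0.24940, u=1.24699, d=0.80193, q=0.47550, disc=e^(-rΔt)=0.98662
k=5 terminal: V=max(K-S,0) → 44.7596 22.5653 0.0000 0.0000 0.0000 0.0000
k=4: j=0 S=49.8678 intr=34.8822 cont=33.7485 V=34.8822[EX]; j=1 S=77.5439 intr=7.2061 cont=11.6771 V=11.6771[hold]; j=2 S=120.5800 intr=0.0000 cont=0.0000 V=0.0000[hold]; j=3 S=187.5007 intr=0.0000 cont=0.0000 V=0.0000[hold]; j=4 S=291.5618 intr=0.0000 cont=0.0000 V=0.0000[hold]  S*(4)=49.8678
k=3: j=0 S=62.1847 intr=22.5653 cont=23.5291 V=23.5291[hold]; j=1 S=96.6967 intr=0.0000 cont=6.0426 V=6.0426[hold]; j=2 S=150.3624 intr=0.0000 cont=0.0000 V=0.0000[hold]; j=3 S=233.8120 intr=0.0000 cont=0.0000 V=0.0000[hold]  S*(3)=-
k=2: j=0 S=77.5439 intr=7.2061 cont=15.0107 V=15.0107[hold]; j=1 S=120.5800 intr=0.0000 cont=3.1269 V=3.1269[hold]; j=2 S=187.5007 intr=0.0000 cont=0.0000 V=0.0000[hold]  S*(2)=-
k=1: j=0 S=96.6967 intr=0.0000 cont=9.2347 V=9.2347[hold]; j=1 S=150.3624 intr=0.0000 cont=1.6181 V=1.6181[hold]  S*(1)=-
k=0: j=0 S=120.5800 intr=0.0000 cont=5.5379 V=5.5379[hold]  S*(0)=-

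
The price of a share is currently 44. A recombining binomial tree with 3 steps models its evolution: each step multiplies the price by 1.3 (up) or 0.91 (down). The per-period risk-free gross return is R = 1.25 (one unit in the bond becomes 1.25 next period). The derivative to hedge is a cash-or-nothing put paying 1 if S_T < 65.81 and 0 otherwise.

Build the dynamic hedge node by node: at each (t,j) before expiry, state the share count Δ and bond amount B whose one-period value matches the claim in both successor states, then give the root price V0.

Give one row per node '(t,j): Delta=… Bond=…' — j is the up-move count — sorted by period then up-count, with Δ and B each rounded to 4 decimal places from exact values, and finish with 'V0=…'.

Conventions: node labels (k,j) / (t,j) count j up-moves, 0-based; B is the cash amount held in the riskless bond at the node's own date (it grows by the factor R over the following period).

Risk-neutral probability p* = (R−d)/(u−d) = (1.25−0.91)/(1.3−0.91) = 0.8718.
Terminal payoffs: V(3,0)=1.0000, V(3,1)=1.0000, V(3,2)=0.0000, V(3,3)=0.0000
(2,0): S=36.4364. Δ = (V_up−V_dn)/(S_up−S_dn) = (1.0000−1.0000)/(47.3673−33.1571) = 0.0000. V = [p*·1.0000 + (1−p*)·1.0000]/1.25 = 0.8000. B = V − Δ·S = 0.8000.
(2,1): S=52.0520. Δ = (V_up−V_dn)/(S_up−S_dn) = (0.0000−1.0000)/(67.6676−47.3673) = -0.0493. V = [p*·0.0000 + (1−p*)·1.0000]/1.25 = 0.1026. B = V − Δ·S = 2.6667.
(2,2): S=74.3600. Δ = (V_up−V_dn)/(S_up−S_dn) = (0.0000−0.0000)/(96.6680−67.6676) = 0.0000. V = [p*·0.0000 + (1−p*)·0.0000]/1.25 = 0.0000. B = V − Δ·S = 0.0000.
(1,0): S=40.0400. Δ = (V_up−V_dn)/(S_up−S_dn) = (0.1026−0.8000)/(52.0520−36.4364) = -0.0447. V = [p*·0.1026 + (1−p*)·0.8000]/1.25 = 0.1536. B = V − Δ·S = 1.9419.
(1,1): S=57.2000. Δ = (V_up−V_dn)/(S_up−S_dn) = (0.0000−0.1026)/(74.3600−52.0520) = -0.0046. V = [p*·0.0000 + (1−p*)·0.1026]/1.25 = 0.0105. B = V − Δ·S = 0.2735.
(0,0): S=44.0000. Δ = (V_up−V_dn)/(S_up−S_dn) = (0.0105−0.1536)/(57.2000−40.0400) = -0.0083. V = [p*·0.0105 + (1−p*)·0.1536]/1.25 = 0.0231. B = V − Δ·S = 0.3899.
Verification: the root portfolio costs Δ(0,0)·S0 + B(0,0) = 0.0231, matching V0.

(0,0): Delta=-0.0083 Bond=0.3899
(1,0): Delta=-0.0447 Bond=1.9419
(1,1): Delta=-0.0046 Bond=0.2735
(2,0): Delta=0.0000 Bond=0.8000
(2,1): Delta=-0.0493 Bond=2.6667
(2,2): Delta=0.0000 Bond=0.0000
V0=0.0231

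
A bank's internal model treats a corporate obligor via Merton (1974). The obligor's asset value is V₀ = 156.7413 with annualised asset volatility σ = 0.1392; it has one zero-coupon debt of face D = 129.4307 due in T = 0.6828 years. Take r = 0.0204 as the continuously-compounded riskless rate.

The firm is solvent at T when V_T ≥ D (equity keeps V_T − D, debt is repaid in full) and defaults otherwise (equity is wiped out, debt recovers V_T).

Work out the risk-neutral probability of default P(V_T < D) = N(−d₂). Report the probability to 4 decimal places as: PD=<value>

Work the structural quantities from V₀ = 156.7413 against face 129.4307:
d₁ = [ln(V₀/D) + (r + σ²/2)T] / (σ√T)
   = [ln(156.7413/129.4307) + (0.0204 + 0.5·0.1392²)·0.6828] / (0.1392·√0.6828)
   = [0.191451 + 0.020544] / 0.115023 = 1.843064
d₂ = d₁ − σ√T = 1.843064 − 0.115023 = 1.728041
risk-neutral PD = N(−d₂) = N(-1.728041) = 0.041990

PD=0.0420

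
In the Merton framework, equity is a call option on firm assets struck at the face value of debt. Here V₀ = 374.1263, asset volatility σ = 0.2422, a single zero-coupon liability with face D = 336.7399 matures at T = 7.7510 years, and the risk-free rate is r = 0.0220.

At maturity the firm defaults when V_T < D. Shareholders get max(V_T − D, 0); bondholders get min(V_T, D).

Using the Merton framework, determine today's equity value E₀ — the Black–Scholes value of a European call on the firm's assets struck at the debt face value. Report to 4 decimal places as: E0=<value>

Apply the equity-as-call identities (strike 336.7399, horizon 7.7510 years):
d₁ = [ln(V₀/D) + (r + σ²/2)T] / (σ√T)
   = [ln(374.1263/336.7399) + (0.0220 + 0.5·0.2422²)·7.7510] / (0.2422·√7.7510)
   = [0.105283 + 0.397862] / 0.674300 = 0.746174
d₂ = d₁ − σ√T = 0.746174 − 0.674300 = 0.071874
N(d₁) = 0.772219,  N(d₂) = 0.528649,  e^(−rT) = 0.843225
E₀ = V₀·N(d₁) − D·e^(−rT)·N(d₂)
   = 374.1263·0.772219 − 336.7399·0.843225·0.528649 = 138.798897

E0=138.7989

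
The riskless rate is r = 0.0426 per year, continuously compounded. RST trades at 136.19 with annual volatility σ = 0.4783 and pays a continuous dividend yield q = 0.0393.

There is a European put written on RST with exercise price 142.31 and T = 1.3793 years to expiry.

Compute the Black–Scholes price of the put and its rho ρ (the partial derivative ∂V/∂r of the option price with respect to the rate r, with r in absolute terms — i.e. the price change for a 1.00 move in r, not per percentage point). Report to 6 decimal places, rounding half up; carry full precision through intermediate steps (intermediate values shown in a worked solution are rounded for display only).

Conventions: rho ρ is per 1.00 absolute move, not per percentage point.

σ√T = 0.4783·√1.3793 = 0.561733
d₁ = (ln(S/K) + (r−q+σ²/2)T) / (σ√T) = (ln(136.19/142.31) + (0.0426−0.0393+0.4783²/2)·1.3793) / 0.561733 = (-0.043957 + 0.162324) / 0.561733 = 0.210717
d₂ = d₁ − σ√T = 0.210717 − 0.561733 = -0.351016
e^{−rT} = 0.942935
e^{−qT} = 0.947236
N(−d₁) = 0.416554,  N(−d₂) = 0.637212
Put price V = K·e^{−rT}·N(−d₂) − S·e^{−qT}·N(−d₁) = 85.506827 − 53.737189 = 31.769638
ρ = −K·T·e^{−rT}·N(−d₂) = -117.939567

price = 31.769638
ρ = -117.939567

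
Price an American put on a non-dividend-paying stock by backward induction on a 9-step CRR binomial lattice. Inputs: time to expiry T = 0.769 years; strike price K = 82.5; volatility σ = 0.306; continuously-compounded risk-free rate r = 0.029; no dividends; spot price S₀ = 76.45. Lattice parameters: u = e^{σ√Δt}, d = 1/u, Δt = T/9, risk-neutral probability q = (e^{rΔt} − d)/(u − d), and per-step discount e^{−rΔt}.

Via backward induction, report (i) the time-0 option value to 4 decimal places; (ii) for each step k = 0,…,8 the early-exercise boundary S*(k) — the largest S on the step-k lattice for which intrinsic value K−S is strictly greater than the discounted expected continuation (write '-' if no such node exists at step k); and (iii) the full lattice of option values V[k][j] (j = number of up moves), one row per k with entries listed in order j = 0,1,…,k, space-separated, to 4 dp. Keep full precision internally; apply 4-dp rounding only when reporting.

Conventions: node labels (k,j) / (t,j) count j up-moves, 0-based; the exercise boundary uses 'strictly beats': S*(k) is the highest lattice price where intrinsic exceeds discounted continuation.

params: Δt=0.08544 u=1.09357 d=0.91444 q=0.49150 e^(-rΔt)=0.99753
t_9 payoffs: 48.3208 41.6253 33.6182 24.0426 12.5913 0.0000 0.0000 0.0000 0.0000 0.0000
t_8: node(8,0) S=37.3774 payoff=45.1226 vs cont=44.9185 → 45.1226 [stop]  node(8,1) S=44.6993 payoff=37.8007 vs cont=37.5965 → 37.8007 [stop]  node(8,2) S=53.4556 payoff=29.0444 vs cont=28.8403 → 29.0444 [stop]  node(8,3) S=63.9271 payoff=18.5729 vs cont=18.3687 → 18.5729 [stop]  node(8,4) S=76.4500 payoff=6.0500 vs cont=6.3868 → 6.3868 [wait]  node(8,5) S=91.4260 payoff=0.0000 vs cont=0.0000 → 0.0000 [wait]  node(8,6) S=109.3357 payoff=0.0000 vs cont=0.0000 → 0.0000 [wait]  node(8,7) S=130.7538 payoff=0.0000 vs cont=0.0000 → 0.0000 [wait]  node(8,8) S=156.3675 payoff=0.0000 vs cont=0.0000 → 0.0000 [wait]  ⇒ S*(8)=63.9271
t_7: node(7,0) S=40.8747 payoff=41.6253 vs cont=41.4211 → 41.6253 [stop]  node(7,1) S=48.8818 payoff=33.6182 vs cont=33.4141 → 33.6182 [stop]  node(7,2) S=58.4574 payoff=24.0426 vs cont=23.8385 → 24.0426 [stop]  node(7,3) S=69.9087 payoff=12.5913 vs cont=12.5522 → 12.5913 [stop]  node(7,4) S=83.6033 payoff=0.0000 vs cont=3.2396 → 3.2396 [wait]  node(7,5) S=99.9806 payoff=0.0000 vs cont=0.0000 → 0.0000 [wait]  node(7,6) S=119.5661 payoff=0.0000 vs cont=0.0000 → 0.0000 [wait]  node(7,7) S=142.9882 payoff=0.0000 vs cont=0.0000 → 0.0000 [wait]  ⇒ S*(7)=69.9087
t_6: node(6,0) S=44.6993 payoff=37.8007 vs cont=37.5965 → 37.8007 [stop]  node(6,1) S=53.4556 payoff=29.0444 vs cont=28.8403 → 29.0444 [stop]  node(6,2) S=63.9271 payoff=18.5729 vs cont=18.3687 → 18.5729 [stop]  node(6,3) S=76.4500 payoff=6.0500 vs cont=7.9751 → 7.9751 [wait]  node(6,4) S=91.4260 payoff=0.0000 vs cont=1.6433 → 1.6433 [wait]  node(6,5) S=109.3357 payoff=0.0000 vs cont=0.0000 → 0.0000 [wait]  node(6,6) S=130.7538 payoff=0.0000 vs cont=0.0000 → 0.0000 [wait]  ⇒ S*(6)=63.9271
t_5: node(5,0) S=48.8818 payoff=33.6182 vs cont=33.4141 → 33.6182 [stop]  node(5,1) S=58.4574 payoff=24.0426 vs cont=23.8385 → 24.0426 [stop]  node(5,2) S=69.9087 payoff=12.5913 vs cont=13.3310 → 13.3310 [wait]  node(5,3) S=83.6033 payoff=0.0000 vs cont=4.8510 → 4.8510 [wait]  node(5,4) S=99.9806 payoff=0.0000 vs cont=0.8335 → 0.8335 [wait]  node(5,5) S=119.5661 payoff=0.0000 vs cont=0.0000 → 0.0000 [wait]  ⇒ S*(5)=58.4574
t_4: node(4,0) S=53.4556 payoff=29.0444 vs cont=28.8403 → 29.0444 [stop]  node(4,1) S=63.9271 payoff=18.5729 vs cont=18.7314 → 18.7314 [wait]  node(4,2) S=76.4500 payoff=6.0500 vs cont=9.1403 → 9.1403 [wait]  node(4,3) S=91.4260 payoff=0.0000 vs cont=2.8693 → 2.8693 [wait]  node(4,4) S=109.3357 payoff=0.0000 vs cont=0.4228 → 0.4228 [wait]  ⇒ S*(4)=53.4556
t_3: node(3,0) S=58.4574 payoff=24.0426 vs cont=23.9162 → 24.0426 [stop]  node(3,1) S=69.9087 payoff=12.5913 vs cont=13.9826 → 13.9826 [wait]  node(3,2) S=83.6033 payoff=0.0000 vs cont=6.0431 → 6.0431 [wait]  node(3,3) S=99.9806 payoff=0.0000 vs cont=1.6627 → 1.6627 [wait]  ⇒ S*(3)=58.4574
t_2: node(2,0) S=63.9271 payoff=18.5729 vs cont=19.0509 → 19.0509 [wait]  node(2,1) S=76.4500 payoff=6.0500 vs cont=10.0554 → 10.0554 [wait]  node(2,2) S=91.4260 payoff=0.0000 vs cont=3.8805 → 3.8805 [wait]  ⇒ S*(2)=-
t_1: node(1,0) S=69.9087 payoff=12.5913 vs cont=14.5933 → 14.5933 [wait]  node(1,1) S=83.6033 payoff=0.0000 vs cont=7.0030 → 7.0030 [wait]  ⇒ S*(1)=-
t_0: node(0,0) S=76.4500 payoff=6.0500 vs cont=10.8358 → 10.8358 [wait]  ⇒ S*(0)=-

price = 10.8358
boundary = - - - 58.4574 53.4556 58.4574 63.9271 69.9087 63.9271
tree:
10.8358
14.5933 7.0030
19.0509 10.0554 3.8805
24.0426 13.9826 6.0431 1.6627
29.0444 18.7314 9.1403 2.8693 0.4228
33.6182 24.0426 13.3310 4.8510 0.8335 0.0000
37.8007 29.0444 18.5729 7.9751 1.6433 0.0000 0.0000
41.6253 33.6182 24.0426 12.5913 3.2396 0.0000 0.0000 0.0000
45.1226 37.8007 29.0444 18.5729 6.3868 0.0000 0.0000 0.0000 0.0000
48.3208 41.6253 33.6182 24.0426 12.5913 0.0000 0.0000 0.0000 0.0000 0.0000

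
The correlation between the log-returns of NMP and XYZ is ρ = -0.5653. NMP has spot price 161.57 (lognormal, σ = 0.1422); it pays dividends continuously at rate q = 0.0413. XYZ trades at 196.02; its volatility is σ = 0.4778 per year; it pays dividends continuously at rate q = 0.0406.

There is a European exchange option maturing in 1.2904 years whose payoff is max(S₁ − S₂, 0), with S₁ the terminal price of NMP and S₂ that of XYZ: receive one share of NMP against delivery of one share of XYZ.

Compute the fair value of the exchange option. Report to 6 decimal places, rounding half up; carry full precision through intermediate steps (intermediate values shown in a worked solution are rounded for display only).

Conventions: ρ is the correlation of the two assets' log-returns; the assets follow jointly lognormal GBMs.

exchange price = 28.516009

σ_eff = √(σ₁² + σ₂² − 2ρσ₁σ₂) = √(0.1422² + 0.4778² − 2·-0.5653·0.1422·0.4778) = 0.570377
d₁ = (ln(S₁/S₂) + (q₂ − q₁ + σ_eff²/2)T) / (σ_eff√T) = (ln(161.57/196.02) + (0.0406 − 0.0413 + 0.162665)·1.2904) / 0.647924 = 0.024265
d₂ = d₁ − σ_eff√T = 0.024265 − 0.647924 = -0.623660
N(d₁) = 0.509679,  N(d₂) = 0.266425
V = S₁·e^{−q₁T}·N(d₁) − S₂·e^{−q₂T}·N(d₂) = 78.075099 − 49.559090 = 28.516009
Key observation: pricing in XYZ-units makes this a unit-strike call on the ratio S₁/S₂ — the risk-free rate cancels and cannot affect the value.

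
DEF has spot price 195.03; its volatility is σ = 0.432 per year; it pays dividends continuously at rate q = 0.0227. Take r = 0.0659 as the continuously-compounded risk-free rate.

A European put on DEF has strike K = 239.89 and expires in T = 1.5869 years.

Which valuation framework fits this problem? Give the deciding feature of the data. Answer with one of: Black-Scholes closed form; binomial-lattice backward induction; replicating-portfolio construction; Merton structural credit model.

framework: Black-Scholes closed form

Key observation: a European claim on DEF (strike 239.89) — a lognormal (GBM) underlying with constant rate and volatility — has an exact closed-form value; no lattice or capital structure is involved.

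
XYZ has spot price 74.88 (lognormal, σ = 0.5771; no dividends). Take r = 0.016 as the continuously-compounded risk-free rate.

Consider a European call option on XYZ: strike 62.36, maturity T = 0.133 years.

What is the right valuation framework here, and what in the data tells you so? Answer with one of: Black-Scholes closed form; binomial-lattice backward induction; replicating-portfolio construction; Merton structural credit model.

framework: Black-Scholes closed form

Key observation: everything needed for the exact continuous-time valuation of the European call on XYZ (strike 62.36) is given, and no feature rules the closed form out.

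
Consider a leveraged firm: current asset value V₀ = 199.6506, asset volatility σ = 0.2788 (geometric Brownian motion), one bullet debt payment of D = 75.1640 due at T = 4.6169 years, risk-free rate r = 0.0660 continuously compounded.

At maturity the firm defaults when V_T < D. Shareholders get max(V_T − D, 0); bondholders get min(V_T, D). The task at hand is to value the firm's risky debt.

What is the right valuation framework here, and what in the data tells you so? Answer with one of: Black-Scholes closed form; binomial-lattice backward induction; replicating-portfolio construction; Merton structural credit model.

Key observation: the asked-for credit quantity lives on the firm's capital structure — asset value, asset volatility, debt face 75.1640 — which is the structural model's domain.

framework: Merton structural credit model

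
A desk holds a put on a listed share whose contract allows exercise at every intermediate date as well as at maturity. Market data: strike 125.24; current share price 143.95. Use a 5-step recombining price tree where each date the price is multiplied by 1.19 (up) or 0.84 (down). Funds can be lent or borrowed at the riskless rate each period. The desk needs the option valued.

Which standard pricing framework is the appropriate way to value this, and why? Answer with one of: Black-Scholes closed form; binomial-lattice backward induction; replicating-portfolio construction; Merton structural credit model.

framework: binomial-lattice backward induction

Key observation: early exercise of the strike-125.24 put must be checked at each of the 5 dates (spot 143.95), which forces a node-by-node comparison of intrinsic and continuation value backward from expiry.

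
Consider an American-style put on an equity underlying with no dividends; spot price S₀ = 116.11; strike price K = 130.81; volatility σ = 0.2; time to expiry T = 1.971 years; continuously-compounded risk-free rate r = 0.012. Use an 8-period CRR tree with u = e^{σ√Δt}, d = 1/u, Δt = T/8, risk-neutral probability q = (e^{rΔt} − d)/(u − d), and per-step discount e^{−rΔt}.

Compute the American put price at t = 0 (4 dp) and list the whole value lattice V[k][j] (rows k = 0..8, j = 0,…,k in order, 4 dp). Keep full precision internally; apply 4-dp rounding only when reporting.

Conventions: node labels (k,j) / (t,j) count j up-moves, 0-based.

price = 21.0670
tree:
21.0670
27.9532 14.0297
35.9199 19.8331 8.0764
44.6056 27.0999 12.3923 3.6348
52.7523 35.6087 18.4107 6.2054 0.9821
60.1290 44.6056 26.2660 10.3491 1.9317 0.0000
66.8087 52.7523 35.6087 16.7041 3.7996 0.0000 0.0000
72.8570 60.1290 44.6056 25.6729 7.4735 0.0000 0.0000 0.0000
78.3338 66.8087 52.7523 35.6087 14.7000 0.0000 0.0000 0.0000 0.0000

params: Δt=0.24638 u=1.10437 d=0.90550 q=0.49009 e^(-rΔt)=0.99705
t_8 payoffs: 78.3338 66.8087 52.7523 35.6087 14.7000 0.0000 0.0000 0.0000 0.0000
k=7: node(7,0) S=57.9530 payoff=72.8570 vs cont=72.4709 → 72.8570 [stop]  node(7,1) S=70.6810 payoff=60.1290 vs cont=59.7429 → 60.1290 [stop]  node(7,2) S=86.2044 payoff=44.6056 vs cont=44.2195 → 44.6056 [stop]  node(7,3) S=105.1371 payoff=25.6729 vs cont=25.2867 → 25.6729 [stop]  node(7,4) S=128.2281 payoff=2.5819 vs cont=7.4735 → 7.4735 [wait]  node(7,5) S=156.3903 payoff=0.0000 vs cont=0.0000 → 0.0000 [wait]  node(7,6) S=190.7378 payoff=0.0000 vs cont=0.0000 → 0.0000 [wait]  node(7,7) S=232.6289 payoff=0.0000 vs cont=0.0000 → 0.0000 [wait]
k=6: node(6,0) S=64.0013 payoff=66.8087 vs cont=66.4225 → 66.8087 [stop]  node(6,1) S=78.0577 payoff=52.7523 vs cont=52.3661 → 52.7523 [stop]  node(6,2) S=95.2013 payoff=35.6087 vs cont=35.2226 → 35.6087 [stop]  node(6,3) S=116.1100 payoff=14.7000 vs cont=16.7041 → 16.7041 [wait]  node(6,4) S=141.6108 payoff=0.0000 vs cont=3.7996 → 3.7996 [wait]  node(6,5) S=172.7123 payoff=0.0000 vs cont=0.0000 → 0.0000 [wait]  node(6,6) S=210.6446 payoff=0.0000 vs cont=0.0000 → 0.0000 [wait]
k=5: node(5,0) S=70.6810 payoff=60.1290 vs cont=59.7429 → 60.1290 [stop]  node(5,1) S=86.2044 payoff=44.6056 vs cont=44.2195 → 44.6056 [stop]  node(5,2) S=105.1371 payoff=25.6729 vs cont=26.2660 → 26.2660 [wait]  node(5,3) S=128.2281 payoff=2.5819 vs cont=10.3491 → 10.3491 [wait]  node(5,4) S=156.3903 payoff=0.0000 vs cont=1.9317 → 1.9317 [wait]  node(5,5) S=190.7378 payoff=0.0000 vs cont=0.0000 → 0.0000 [wait]
k=4: node(4,0) S=78.0577 payoff=52.7523 vs cont=52.3661 → 52.7523 [stop]  node(4,1) S=95.2013 payoff=35.6087 vs cont=35.5124 → 35.6087 [stop]  node(4,2) S=116.1100 payoff=14.7000 vs cont=18.4107 → 18.4107 [wait]  node(4,3) S=141.6108 payoff=0.0000 vs cont=6.2054 → 6.2054 [wait]  node(4,4) S=172.7123 payoff=0.0000 vs cont=0.9821 → 0.9821 [wait]
k=3: node(3,0) S=86.2044 payoff=44.6056 vs cont=44.2195 → 44.6056 [stop]  node(3,1) S=105.1371 payoff=25.6729 vs cont=27.0999 → 27.0999 [wait]  node(3,2) S=128.2281 payoff=2.5819 vs cont=12.3923 → 12.3923 [wait]  node(3,3) S=156.3903 payoff=0.0000 vs cont=3.6348 → 3.6348 [wait]
k=2: node(2,0) S=95.2013 payoff=35.6087 vs cont=35.9199 → 35.9199 [wait]  node(2,1) S=116.1100 payoff=14.7000 vs cont=19.8331 → 19.8331 [wait]  node(2,2) S=141.6108 payoff=0.0000 vs cont=8.0764 → 8.0764 [wait]
k=1: node(1,0) S=105.1371 payoff=25.6729 vs cont=27.9532 → 27.9532 [wait]  node(1,1) S=128.2281 payoff=2.5819 vs cont=14.0297 → 14.0297 [wait]
k=0: node(0,0) S=116.1100 payoff=14.7000 vs cont=21.0670 → 21.0670 [wait]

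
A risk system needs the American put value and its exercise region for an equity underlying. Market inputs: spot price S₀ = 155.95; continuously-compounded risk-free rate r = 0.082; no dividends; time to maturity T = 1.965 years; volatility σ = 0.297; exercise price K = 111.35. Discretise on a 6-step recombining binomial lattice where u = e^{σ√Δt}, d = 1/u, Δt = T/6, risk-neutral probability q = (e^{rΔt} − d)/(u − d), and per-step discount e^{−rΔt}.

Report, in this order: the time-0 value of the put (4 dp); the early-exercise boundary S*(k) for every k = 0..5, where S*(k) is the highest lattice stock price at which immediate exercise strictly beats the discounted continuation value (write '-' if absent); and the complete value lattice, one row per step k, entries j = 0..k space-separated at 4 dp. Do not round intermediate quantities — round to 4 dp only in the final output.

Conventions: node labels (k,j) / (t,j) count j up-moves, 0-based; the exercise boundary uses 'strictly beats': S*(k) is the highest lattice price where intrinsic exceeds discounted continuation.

params: Δt=0.32750 u=1.18526 d=0.84369 q=0.53730 e^(-rΔt)=0.97350
t_6 payoffs: 55.1038 32.3323 0.3419 0.0000 0.0000 0.0000 0.0000
t_5: node(5,0) S=66.6667 payoff=44.6833 vs cont=41.7328 → 44.6833 [stop]  node(5,1) S=93.6568 payoff=17.6932 vs cont=14.7427 → 17.6932 [stop]  node(5,2) S=131.5740 payoff=0.0000 vs cont=0.1540 → 0.1540 [wait]  node(5,3) S=184.8420 payoff=0.0000 vs cont=0.0000 → 0.0000 [wait]  node(5,4) S=259.6757 payoff=0.0000 vs cont=0.0000 → 0.0000 [wait]  node(5,5) S=364.8059 payoff=0.0000 vs cont=0.0000 → 0.0000 [wait]  ⇒ S*(5)=93.6568
t_4: node(4,0) S=79.0177 payoff=32.3323 vs cont=29.3818 → 32.3323 [stop]  node(4,1) S=111.0081 payoff=0.3419 vs cont=8.0503 → 8.0503 [wait]  node(4,2) S=155.9500 payoff=0.0000 vs cont=0.0694 → 0.0694 [wait]  node(4,3) S=219.0867 payoff=0.0000 vs cont=0.0000 → 0.0000 [wait]  node(4,4) S=307.7844 payoff=0.0000 vs cont=0.0000 → 0.0000 [wait]  ⇒ S*(4)=79.0177
t_3: node(3,0) S=93.6568 payoff=17.6932 vs cont=18.7746 → 18.7746 [wait]  node(3,1) S=131.5740 payoff=0.0000 vs cont=3.6625 → 3.6625 [wait]  node(3,2) S=184.8420 payoff=0.0000 vs cont=0.0312 → 0.0312 [wait]  node(3,3) S=259.6757 payoff=0.0000 vs cont=0.0000 → 0.0000 [wait]  ⇒ S*(3)=-
t_2: node(2,0) S=111.0081 payoff=0.3419 vs cont=10.3726 → 10.3726 [wait]  node(2,1) S=155.9500 payoff=0.0000 vs cont=1.6661 → 1.6661 [wait]  node(2,2) S=219.0867 payoff=0.0000 vs cont=0.0141 → 0.0141 [wait]  ⇒ S*(2)=-
t_1: node(1,0) S=131.5740 payoff=0.0000 vs cont=5.5437 → 5.5437 [wait]  node(1,1) S=184.8420 payoff=0.0000 vs cont=0.7578 → 0.7578 [wait]  ⇒ S*(1)=-
t_0: node(0,0) S=155.9500 payoff=0.0000 vs cont=2.8935 → 2.8935 [wait]  ⇒ S*(0)=-

price = 2.8935
boundary = - - - - 79.0177 93.6568
tree:
2.8935
5.5437 0.7578
10.3726 1.6661 0.0141
18.7746 3.6625 0.0312 0.0000
32.3323 8.0503 0.0694 0.0000 0.0000
44.6833 17.6932 0.1540 0.0000 0.0000 0.0000
55.1038 32.3323 0.3419 0.0000 0.0000 0.0000 0.0000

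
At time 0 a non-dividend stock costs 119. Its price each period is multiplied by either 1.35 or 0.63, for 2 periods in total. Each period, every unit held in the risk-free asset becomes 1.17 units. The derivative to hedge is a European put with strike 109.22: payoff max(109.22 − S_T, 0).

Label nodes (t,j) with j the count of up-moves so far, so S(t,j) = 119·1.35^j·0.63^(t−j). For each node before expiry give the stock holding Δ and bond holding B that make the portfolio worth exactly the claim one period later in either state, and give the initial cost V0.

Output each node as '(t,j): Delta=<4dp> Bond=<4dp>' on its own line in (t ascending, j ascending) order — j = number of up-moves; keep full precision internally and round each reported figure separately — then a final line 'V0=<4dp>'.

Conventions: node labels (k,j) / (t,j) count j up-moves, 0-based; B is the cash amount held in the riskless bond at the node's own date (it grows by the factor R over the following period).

(0,0): Delta=-0.1945 Bond=28.1757
(1,0): Delta=-1.0000 Bond=93.3504
(1,1): Delta=-0.0693 Bond=12.8373
V0=5.0247

Arbitrage-free pricing uses the up-move probability p* = (R−d)/(u−d) = 0.7500, discounting each step at R = 1.17.
Expiry values: V(2,0)=61.9889, V(2,1)=8.0105, V(2,2)=0.0000
Node (1,0) S=74.9700: V=(p*·8.0105+(1−p*)·61.9889)/1.17=18.3804; Δ=(8.0105−61.9889)/(101.2095−47.2311)=-1.0000; B=V−Δ·S=93.3504
Node (1,1) S=160.6500: V=(p*·0.0000+(1−p*)·8.0105)/1.17=1.7116; Δ=(0.0000−8.0105)/(216.8775−101.2095)=-0.0693; B=V−Δ·S=12.8373
Node (0,0) S=119.0000: V=(p*·1.7116+(1−p*)·18.3804)/1.17=5.0247; Δ=(1.7116−18.3804)/(160.6500−74.9700)=-0.1945; B=V−Δ·S=28.1757
Check: Δ(0,0)·S0 + B(0,0) = 5.0247 = V0.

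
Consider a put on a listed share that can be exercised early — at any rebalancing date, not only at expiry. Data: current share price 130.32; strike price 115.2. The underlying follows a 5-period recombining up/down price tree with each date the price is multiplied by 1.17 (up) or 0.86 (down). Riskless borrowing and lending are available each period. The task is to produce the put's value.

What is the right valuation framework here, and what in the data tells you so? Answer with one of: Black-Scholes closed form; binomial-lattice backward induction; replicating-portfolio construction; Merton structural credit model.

Key observation: an American put (K = 115.2, S₀ = 130.32) on a 5-date tree has no closed form — the optimal stopping decision is embedded and must be resolved recursively from expiry.

framework: binomial-lattice backward induction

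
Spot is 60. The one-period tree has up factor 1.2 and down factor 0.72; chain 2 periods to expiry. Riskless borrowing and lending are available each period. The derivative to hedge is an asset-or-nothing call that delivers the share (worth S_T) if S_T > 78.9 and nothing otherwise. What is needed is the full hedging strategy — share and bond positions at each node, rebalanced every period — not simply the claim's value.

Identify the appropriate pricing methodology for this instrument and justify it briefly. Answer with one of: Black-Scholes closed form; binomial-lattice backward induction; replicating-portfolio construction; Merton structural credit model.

framework: replicating-portfolio construction

Key observation: the mandate to exhibit the hedge at every date and state singles out the replicating-portfolio construction on the 2-period tree with factors 1.2 and 0.72 from 60.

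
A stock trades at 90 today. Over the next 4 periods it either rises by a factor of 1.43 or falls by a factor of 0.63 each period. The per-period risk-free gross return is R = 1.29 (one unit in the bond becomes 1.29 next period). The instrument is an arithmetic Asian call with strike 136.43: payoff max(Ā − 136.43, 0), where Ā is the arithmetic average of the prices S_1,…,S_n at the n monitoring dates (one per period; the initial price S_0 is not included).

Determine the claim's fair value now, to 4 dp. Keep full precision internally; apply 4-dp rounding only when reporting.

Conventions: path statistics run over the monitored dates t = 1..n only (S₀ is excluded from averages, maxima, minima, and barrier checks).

Risk-neutral up-probability p* = (R−d)/(u−d) = (1.29−0.63)/(1.43−0.63) = 0.8250; the claim prices as the p*-weighted sum of path payoffs discounted by R^4.
Enumerate all 2^4 = 16 price paths (U = up ×1.43, D = down ×0.63); each path with k up-moves has probability p*^k·(1−p*)^(4−k).
DDDD: Ā=32.2757, payoff=0.0000, prob=0.000938
UDDD: Ā=73.2608, payoff=0.0000, prob=0.004421
DUDD: Ā=55.2608, payoff=0.0000, prob=0.004421
UUDD: Ā=125.4332, payoff=0.0000, prob=0.020844
DDUD: Ā=43.9208, payoff=0.0000, prob=0.004421
UDUD: Ā=99.6932, payoff=0.0000, prob=0.020844
DUUD: Ā=81.6932, payoff=0.0000, prob=0.020844
UUUD: Ā=185.4305, payoff=49.0005, prob=0.098265
DDDU: Ā=36.7766, payoff=0.0000, prob=0.004421
UDDU: Ā=83.4770, payoff=0.0000, prob=0.020844
DUDU: Ā=65.4770, payoff=0.0000, prob=0.020844
UUDU: Ā=148.6223, payoff=12.1923, prob=0.098265
DDUU: Ā=54.1370, payoff=0.0000, prob=0.020844
UDUU: Ā=122.8823, payoff=0.0000, prob=0.098265
DUUU: Ā=104.8823, payoff=0.0000, prob=0.098265
UUUU: Ā=238.0663, payoff=101.6363, prob=0.463250
Price = Σ prob·payoff / R^4 = 53.096174 / 2.769229 = 19.1736

price = 19.1736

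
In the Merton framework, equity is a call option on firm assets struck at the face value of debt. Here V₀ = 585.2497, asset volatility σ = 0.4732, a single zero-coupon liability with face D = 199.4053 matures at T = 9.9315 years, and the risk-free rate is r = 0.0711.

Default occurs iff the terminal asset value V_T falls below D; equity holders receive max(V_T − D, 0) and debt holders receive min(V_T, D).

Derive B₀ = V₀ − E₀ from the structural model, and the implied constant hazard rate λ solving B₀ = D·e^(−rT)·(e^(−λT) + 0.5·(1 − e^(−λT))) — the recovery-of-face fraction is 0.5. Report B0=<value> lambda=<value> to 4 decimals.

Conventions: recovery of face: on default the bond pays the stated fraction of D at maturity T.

With assets at 585.2497 and a single debt payment of 199.4053 at 9.9315 years:
d₁ = [ln(V₀/D) + (r + σ²/2)T] / (σ√T)
   = [ln(585.2497/199.4053) + (0.0711 + 0.5·0.4732²)·9.9315] / (0.4732·√9.9315)
   = [1.076699 + 1.818052] / 1.491256 = 1.941150
d₂ = d₁ − σ√T = 1.941150 − 1.491256 = 0.449894
N(d₁) = 0.973880,  N(d₂) = 0.673607,  e^(−rT) = 0.493551
E₀ = V₀·N(d₁) − D·e^(−rT)·N(d₂)
   = 585.2497·0.973880 − 199.4053·0.493551·0.673607 = 503.668860
B₀ = V₀ − E₀ = 585.2497 − 503.668860 = 81.580840
e^(−λT) = (B₀·e^(rT)/D − 0.5)/(1 − 0.5) = (81.5808·2.026134/199.4053 − 0.5)/0.5 = 0.65786617
λ = −ln(0.65786617)/9.9315 = 0.042164

B0=81.5808 lambda=0.0422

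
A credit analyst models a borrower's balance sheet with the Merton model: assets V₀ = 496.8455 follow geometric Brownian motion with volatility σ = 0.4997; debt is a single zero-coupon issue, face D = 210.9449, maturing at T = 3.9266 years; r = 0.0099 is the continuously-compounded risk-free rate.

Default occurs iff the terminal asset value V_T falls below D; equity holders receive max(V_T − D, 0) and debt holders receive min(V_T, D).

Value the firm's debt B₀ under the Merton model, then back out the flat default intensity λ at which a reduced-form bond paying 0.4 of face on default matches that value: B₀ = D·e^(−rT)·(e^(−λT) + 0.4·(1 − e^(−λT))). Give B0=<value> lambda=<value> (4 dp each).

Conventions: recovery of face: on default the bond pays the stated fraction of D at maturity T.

B0=173.8418 lambda=0.0695

With assets at 496.8455 and a single debt payment of 210.9449 at 3.9266 years:
d₁ = [ln(V₀/D) + (r + σ²/2)T] / (σ√T)
   = [ln(496.8455/210.9449) + (0.0099 + 0.5·0.4997²)·3.9266] / (0.4997·√3.9266)
   = [0.856682 + 0.529110] / 0.990188 = 1.399524
d₂ = d₁ − σ√T = 1.399524 − 0.990188 = 0.409336
N(d₁) = 0.919172,  N(d₂) = 0.658853,  e^(−rT) = 0.961873
E₀ = V₀·N(d₁) − D·e^(−rT)·N(d₂)
   = 496.8455·0.919172 − 210.9449·0.961873·0.658853 = 323.003747
B₀ = V₀ − E₀ = 496.8455 − 323.003747 = 173.841753
e^(−λT) = (B₀·e^(rT)/D − 0.4)/(1 − 0.4) = (173.8418·1.039639/210.9449 − 0.4)/0.6 = 0.76129453
λ = −ln(0.76129453)/3.9266 = 0.069458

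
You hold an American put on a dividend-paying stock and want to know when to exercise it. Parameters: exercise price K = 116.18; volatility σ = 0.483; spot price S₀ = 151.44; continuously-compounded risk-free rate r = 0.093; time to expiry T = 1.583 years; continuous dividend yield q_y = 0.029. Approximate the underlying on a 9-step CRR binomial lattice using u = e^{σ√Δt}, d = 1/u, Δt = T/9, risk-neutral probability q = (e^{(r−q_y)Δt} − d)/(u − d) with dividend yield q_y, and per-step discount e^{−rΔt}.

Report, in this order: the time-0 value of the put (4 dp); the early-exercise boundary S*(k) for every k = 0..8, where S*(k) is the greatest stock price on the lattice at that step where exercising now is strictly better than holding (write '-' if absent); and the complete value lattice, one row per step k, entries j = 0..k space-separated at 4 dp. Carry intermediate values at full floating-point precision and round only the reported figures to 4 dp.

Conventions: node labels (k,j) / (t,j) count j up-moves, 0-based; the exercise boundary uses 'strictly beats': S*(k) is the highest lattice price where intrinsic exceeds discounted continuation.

price = 12.6468
boundary = - - - - 67.3515 55.0015 67.3515 82.4747 67.3515
tree:
12.6468
18.5100 6.6624
26.3958 10.5132 2.6752
36.5255 16.2138 4.6333 0.6233
48.8285 24.3135 7.9034 1.2120 0.0000
61.1785 35.2126 13.2171 2.3569 0.0000 0.0000
71.2640 48.8285 21.5174 4.5834 0.0000 0.0000 0.0000
79.5001 61.1785 33.7053 8.9130 0.0000 0.0000 0.0000 0.0000
86.2260 71.2640 48.8285 17.3325 0.0000 0.0000 0.0000 0.0000 0.0000
91.7186 79.5001 61.1785 33.7053 0.0000 0.0000 0.0000 0.0000 0.0000 0.0000

Δt=0.17589  u=1.22454  d=0.81663  q=0.47728  discount=0.98378
step 9 (expiry): payoffs max(K−S,0) = 91.7186 79.5001 61.1785 33.7053 0.0000 0.0000 0.0000 0.0000 0.0000 0.0000
step 8: (k=8,j=0): S=29.9540, K−S=86.2260, hold=84.4934 ⇒ V=86.2260 exercise | (k=8,j=1): S=44.9160, K−S=71.2640, hold=69.6075 ⇒ V=71.2640 exercise | (k=8,j=2): S=67.3515, K−S=48.8285, hold=47.2861 ⇒ V=48.8285 exercise | (k=8,j=3): S=100.9937, K−S=15.1863, hold=17.3325 ⇒ V=17.3325 continue | (k=8,j=4): S=151.4400, K−S=0.0000, hold=0.0000 ⇒ V=0.0000 continue | (k=8,j=5): S=227.0843, K−S=0.0000, hold=0.0000 ⇒ V=0.0000 continue | (k=8,j=6): S=340.5129, K−S=0.0000, hold=0.0000 ⇒ V=0.0000 continue | (k=8,j=7): S=510.5992, K−S=0.0000, hold=0.0000 ⇒ V=0.0000 continue | (k=8,j=8): S=765.6435, K−S=0.0000, hold=0.0000 ⇒ V=0.0000 continue  boundary S*=67.3515
step 7: (k=7,j=0): S=36.6799, K−S=79.5001, hold=77.8018 ⇒ V=79.5001 exercise | (k=7,j=1): S=55.0015, K−S=61.1785, hold=59.5734 ⇒ V=61.1785 exercise | (k=7,j=2): S=82.4747, K−S=33.7053, hold=33.2476 ⇒ V=33.7053 exercise | (k=7,j=3): S=123.6709, K−S=0.0000, hold=8.9130 ⇒ V=8.9130 continue | (k=7,j=4): S=185.4445, K−S=0.0000, hold=0.0000 ⇒ V=0.0000 continue | (k=7,j=5): S=278.0740, K−S=0.0000, hold=0.0000 ⇒ V=0.0000 continue | (k=7,j=6): S=416.9720, K−S=0.0000, hold=0.0000 ⇒ V=0.0000 continue | (k=7,j=7): S=625.2495, K−S=0.0000, hold=0.0000 ⇒ V=0.0000 continue  boundary S*=82.4747
step 6: (k=6,j=0): S=44.9160, K−S=71.2640, hold=69.6075 ⇒ V=71.2640 exercise | (k=6,j=1): S=67.3515, K−S=48.8285, hold=47.2861 ⇒ V=48.8285 exercise | (k=6,j=2): S=100.9937, K−S=15.1863, hold=21.5174 ⇒ V=21.5174 continue | (k=6,j=3): S=151.4400, K−S=0.0000, hold=4.5834 ⇒ V=4.5834 continue | (k=6,j=4): S=227.0843, K−S=0.0000, hold=0.0000 ⇒ V=0.0000 continue | (k=6,j=5): S=340.5129, K−S=0.0000, hold=0.0000 ⇒ V=0.0000 continue | (k=6,j=6): S=510.5992, K−S=0.0000, hold=0.0000 ⇒ V=0.0000 continue  boundary S*=67.3515
step 5: (k=5,j=0): S=55.0015, K−S=61.1785, hold=59.5734 ⇒ V=61.1785 exercise | (k=5,j=1): S=82.4747, K−S=33.7053, hold=35.2126 ⇒ V=35.2126 continue | (k=5,j=2): S=123.6709, K−S=0.0000, hold=13.2171 ⇒ V=13.2171 continue | (k=5,j=3): S=185.4445, K−S=0.0000, hold=2.3569 ⇒ V=2.3569 continue | (k=5,j=4): S=278.0740, K−S=0.0000, hold=0.0000 ⇒ V=0.0000 continue | (k=5,j=5): S=416.9720, K−S=0.0000, hold=0.0000 ⇒ V=0.0000 continue  boundary S*=55.0015
step 4: (k=4,j=0): S=67.3515, K−S=48.8285, hold=47.9939 ⇒ V=48.8285 exercise | (k=4,j=1): S=100.9937, K−S=15.1863, hold=24.3135 ⇒ V=24.3135 continue | (k=4,j=2): S=151.4400, K−S=0.0000, hold=7.9034 ⇒ V=7.9034 continue | (k=4,j=3): S=227.0843, K−S=0.0000, hold=1.2120 ⇒ V=1.2120 continue | (k=4,j=4): S=340.5129, K−S=0.0000, hold=0.0000 ⇒ V=0.0000 continue  boundary S*=67.3515
step 3: (k=3,j=0): S=82.4747, K−S=33.7053, hold=36.5255 ⇒ V=36.5255 continue | (k=3,j=1): S=123.6709, K−S=0.0000, hold=16.2138 ⇒ V=16.2138 continue | (k=3,j=2): S=185.4445, K−S=0.0000, hold=4.6333 ⇒ V=4.6333 continue | (k=3,j=3): S=278.0740, K−S=0.0000, hold=0.6233 ⇒ V=0.6233 continue  boundary S*=-
step 2: (k=2,j=0): S=100.9937, K−S=15.1863, hold=26.3958 ⇒ V=26.3958 continue | (k=2,j=1): S=151.4400, K−S=0.0000, hold=10.5132 ⇒ V=10.5132 continue | (k=2,j=2): S=227.0843, K−S=0.0000, hold=2.6752 ⇒ V=2.6752 continue  boundary S*=-
step 1: (k=1,j=0): S=123.6709, K−S=0.0000, hold=18.5100 ⇒ V=18.5100 continue | (k=1,j=1): S=185.4445, K−S=0.0000, hold=6.6624 ⇒ V=6.6624 continue  boundary S*=-
step 0: (k=0,j=0): S=151.4400, K−S=0.0000, hold=12.6468 ⇒ V=12.6468 continue  boundary S*=-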